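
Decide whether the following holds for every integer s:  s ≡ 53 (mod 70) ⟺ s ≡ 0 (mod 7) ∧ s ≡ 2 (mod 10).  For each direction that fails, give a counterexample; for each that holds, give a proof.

Forward direction. This fails: s = 53 gives 53 ≡ 53 (mod 70) but 53 ≡ 4 (mod 7), so the conjunction on the right does not hold.

Converse. This fails: s = 42 satisfies both congruences on the right (42 ≡ 0 mod 7 and 42 ≡ 2 mod 10) yet 42 ≡ 42 (mod 70), not 53.

Neither direction holds.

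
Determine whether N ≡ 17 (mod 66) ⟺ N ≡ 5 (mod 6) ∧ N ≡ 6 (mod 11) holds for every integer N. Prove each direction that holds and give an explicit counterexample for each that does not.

(⇒) Suppose N ≡ 17 (mod 66); write N = 66j + 17. Since 6 ∣ 66, reducing mod 6 gives N ≡ 17 ≡ 5 (mod 6); since 11 ∣ 66, reducing mod 11 gives N ≡ 17 ≡ 6 (mod 11).

(⇐) Conversely, if N ≡ 5 (mod 6) and N ≡ 6 (mod 11), then by the Chinese remainder theorem N ≡ 17 (mod 66). This is exactly N ≡ 17 (mod 66).

Both implications hold.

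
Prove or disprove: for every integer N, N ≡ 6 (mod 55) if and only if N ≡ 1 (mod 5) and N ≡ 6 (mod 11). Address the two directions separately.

Both implications hold.

(→) Suppose N ≡ 6 (mod 55); write N = 55j + 6. Since 5 ∣ 55, reducing mod 5 gives N ≡ 6 ≡ 1 (mod 5); since 11 ∣ 55, reducing mod 11 gives N ≡ 6 (mod 11).

(←) Conversely, if N ≡ 1 (mod 5) and N ≡ 6 (mod 11), then by the Chinese remainder theorem N ≡ 6 (mod 55). This is exactly N ≡ 6 (mod 55).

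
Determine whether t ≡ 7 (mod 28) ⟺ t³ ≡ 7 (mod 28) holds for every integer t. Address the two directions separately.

(⇐) Suppose t³ ≡ 7 (mod 28). The only residue r in {0, …, 27} with r³ ≡ 7 (mod 28) is r = 7, so t ≡ 7 (mod 28).

(⇒) Suppose t ≡ 7 (mod 28). Write t = 28j + 7. Then (28j + 7)³ = 21952j³ + 16464j² + 4116j + 343 = 28(784j³ + 588j² + 147j + 12) + 7, so t³ ≡ 7 (mod 28).

Both directions hold; the statement is true.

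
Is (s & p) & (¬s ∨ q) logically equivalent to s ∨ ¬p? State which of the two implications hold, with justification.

Forward direction. Assume the antecedent. If q is true, the antecedent forces (q = T, p = T, s = T), and s ∨ ¬p holds there. If q is false, the antecedent cannot hold. Either way s ∨ ¬p holds.

Converse. This fails. Under q = F, p = F, s = F, the left side is false but the right side is true.

Only the forward implication holds.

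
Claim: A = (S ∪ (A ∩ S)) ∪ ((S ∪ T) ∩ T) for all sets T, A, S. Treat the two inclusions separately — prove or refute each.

(⊆) This inclusion fails. Take T = ∅, A = {1}, S = ∅; then 1 ∈ A but 1 ∉ (S ∪ (A ∩ S)) ∪ ((S ∪ T) ∩ T).

(⊇) This inclusion fails. Take T = {1}, A = ∅, S = ∅; then 1 ∈ (S ∪ (A ∩ S)) ∪ ((S ∪ T) ∩ T) but 1 ∉ A.

Both inclusions fail.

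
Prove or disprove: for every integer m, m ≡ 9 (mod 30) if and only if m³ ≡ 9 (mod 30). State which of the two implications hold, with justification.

(→) Suppose m ≡ 9 (mod 30). Write m = 30j + 9. Then (30j + 9)³ = 27000j³ + 24300j² + 7290j + 729 = 30(900j³ + 810j² + 243j + 24) + 9, so m³ ≡ 9 (mod 30).

(←) Conversely, suppose m³ ≡ 9 (mod 30). The only residue r in {0, …, 29} with r³ ≡ 9 (mod 30) is r = 9, so m ≡ 9 (mod 30).

The biconditional holds.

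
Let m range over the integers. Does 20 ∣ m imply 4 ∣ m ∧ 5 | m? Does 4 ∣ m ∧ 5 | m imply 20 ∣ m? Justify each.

Both directions hold; the statement is true.

(⇒) If 20 ∣ m, write m = 20q. Since 20 = 5·4, m = 4·(5q), so 4 ∣ m; and since 20 = 4·5, m = 5·(4q), so 5 ∣ m.

(⇐) Suppose 4 ∣ m and 5 ∣ m. Any common multiple of 4 and 5 is a multiple of their lcm; here gcd(4, 5) = 1, so lcm(4, 5) = 4·5 = 20, so 20 ∣ m.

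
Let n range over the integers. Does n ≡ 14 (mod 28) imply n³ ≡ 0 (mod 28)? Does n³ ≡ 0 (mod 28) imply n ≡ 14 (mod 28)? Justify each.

(⇒) Suppose n ≡ 14 (mod 28). Write n = 28j + 14. Then (28j + 14)³ = 21952j³ + 32928j² + 16464j + 2744 = 28(784j³ + 1176j² + 588j + 98) + 0, so n³ ≡ 0 (mod 28).

(⇐) This fails: take n = 0. Then 0³ = 0 ≡ 0 (mod 28), yet 0 ≡ 0 (mod 28), not 14.

(⇒) holds; (⇐) fails.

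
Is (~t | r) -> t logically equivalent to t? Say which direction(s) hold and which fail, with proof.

[⇒] Assume the antecedent. If r is true, the antecedent forces (r = T, t = T), and t holds there. If r is false, the antecedent forces (r = F, t = T), and t holds there. Either way t holds.

[⇐] Assume the antecedent. If r is true, the antecedent forces (r = T, t = T), and (~t | r) -> t holds there. If r is false, the antecedent forces (r = F, t = T), and (~t | r) -> t holds there. Either way (~t | r) -> t holds.

Both directions hold.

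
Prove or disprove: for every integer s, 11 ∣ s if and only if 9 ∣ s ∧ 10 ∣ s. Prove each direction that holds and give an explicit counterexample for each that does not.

Both directions fail.

(⇒) This fails: take s = 11. Certainly 11 ∣ 11, but 9 ∤ 11.

(⇐) This fails: take s = 90. Both 9 ∣ 90 and 10 ∣ 90, yet 90 is not a multiple of 11 (since 90 = 8·11 + 2), so 11 ∤ 90.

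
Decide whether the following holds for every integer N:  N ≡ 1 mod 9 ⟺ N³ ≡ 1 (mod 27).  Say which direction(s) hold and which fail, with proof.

Both directions hold.

Forward direction. Suppose N ≡ 1 (mod 9). Working modulo 27, N ∈ {1, 10, 19}; for each such r, r³ ≡ 1 (mod 27).

Converse. The residues r modulo 27 with r³ ≡ 1 (mod 27) are exactly {1, 10, 19}, and each is ≡ 1 (mod 9).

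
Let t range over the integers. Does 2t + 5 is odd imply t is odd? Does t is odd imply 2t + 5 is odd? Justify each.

The forward direction fails; the converse holds.

(⟹) This fails: take t = 6. Then 2t + 5 = 17, which is odd, yet t = 6 is even, not odd.

(⟸) Suppose t is odd. Since 2 is even, 2t is even for every t, so 2t + 5 has the same parity as 5, which is odd. Hence 2t + 5 is odd.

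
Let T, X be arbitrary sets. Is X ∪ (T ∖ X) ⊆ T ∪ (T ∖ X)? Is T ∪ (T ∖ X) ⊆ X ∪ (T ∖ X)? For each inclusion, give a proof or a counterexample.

The sets are not equal: only the reverse inclusion holds.

(⟹) This inclusion fails. Take T = ∅, X = {1}; then 1 ∈ X ∪ (T ∖ X) but 1 ∉ T ∪ (T ∖ X).

(⟸) Let x ∈ T ∪ (T ∖ X). Then either x ∈ T and x ∉ X; or x ∈ T ∩ X. In each case x ∈ X ∪ (T ∖ X), so T ∪ (T ∖ X) ⊆ X ∪ (T ∖ X).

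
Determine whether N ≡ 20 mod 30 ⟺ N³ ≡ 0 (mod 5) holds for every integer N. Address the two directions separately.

Only the forward implication holds.

[⇐] This fails: take N = 0. Then 0³ = 0 ≡ 0 (mod 5), yet 0 ≡ 0 (mod 30), not 20.

[⇒] Suppose N ≡ 20 (mod 30). Then N³ ≡ 20³ = 8000 (mod 30), and since 5 ∣ 30, also N³ ≡ 0 (mod 5).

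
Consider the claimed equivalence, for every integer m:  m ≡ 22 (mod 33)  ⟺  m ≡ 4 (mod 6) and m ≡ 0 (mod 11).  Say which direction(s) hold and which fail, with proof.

Only the converse holds.

[⇐] If m ≡ 4 (mod 6) and m ≡ 0 (mod 11), then by the Chinese remainder theorem m ≡ 22 (mod 66). Since 22 ≡ 22 (mod 33) and 33 ∣ 66, we get m ≡ 22 (mod 33).

[⇒] This fails: m = 55 gives 55 ≡ 22 (mod 33) but 55 ≡ 1 (mod 6), so the conjunction on the right does not hold.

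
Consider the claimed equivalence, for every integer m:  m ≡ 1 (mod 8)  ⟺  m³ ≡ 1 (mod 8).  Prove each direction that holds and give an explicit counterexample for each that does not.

(⇐) For the converse, argue contrapositively. If m ≢ 1 (mod 8), then m is congruent to one of 0, 2, 3, 4, 5, 6, 7 modulo 8, and these give m³ ≡ 0, 0, 3, 0, 5, 0, 7 respectively — never 1.

(⇒) Suppose m ≡ 1 (mod 8). Write m = 8j + 1. Then (8j + 1)³ = 512j³ + 192j² + 24j + 1 = 8(64j³ + 24j² + 3j) + 1, so m³ ≡ 1 (mod 8).

Both directions hold.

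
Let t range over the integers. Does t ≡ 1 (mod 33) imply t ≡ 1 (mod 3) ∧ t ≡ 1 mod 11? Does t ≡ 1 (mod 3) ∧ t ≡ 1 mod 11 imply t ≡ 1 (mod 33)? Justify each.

(⇒) Suppose t ≡ 1 (mod 33); write t = 33j + 1. Since 3 ∣ 33, reducing mod 3 gives t ≡ 1 (mod 3); since 11 ∣ 33, reducing mod 11 gives t ≡ 1 (mod 11).

(⇐) Conversely, if t ≡ 1 (mod 3) and t ≡ 1 (mod 11), then by the Chinese remainder theorem t ≡ 1 (mod 33). This is exactly t ≡ 1 (mod 33).

Both directions hold.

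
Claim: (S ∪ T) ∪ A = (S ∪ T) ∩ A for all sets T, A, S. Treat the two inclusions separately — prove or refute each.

(⟹) This inclusion fails. Take T = {1}, A = ∅, S = ∅; then 1 ∈ (S ∪ T) ∪ A but 1 ∉ (S ∪ T) ∩ A.

(⟸) Let x ∈ (S ∪ T) ∩ A. Then either x ∈ T ∩ A and x ∉ S; or x ∈ A ∩ S and x ∉ T; or x ∈ T ∩ A ∩ S. In each case x ∈ (S ∪ T) ∪ A, so (S ∪ T) ∩ A ⊆ (S ∪ T) ∪ A.

Only the reverse inclusion holds.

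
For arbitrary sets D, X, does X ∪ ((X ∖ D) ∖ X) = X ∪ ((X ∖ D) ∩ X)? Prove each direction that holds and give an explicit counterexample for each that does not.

(⟸) Let x ∈ X ∪ ((X ∖ D) ∩ X). Then either x ∈ X and x ∉ D; or x ∈ D ∩ X. In each case x ∈ X ∪ ((X ∖ D) ∖ X), so X ∪ ((X ∖ D) ∩ X) ⊆ X ∪ ((X ∖ D) ∖ X).

(⟹) Let x ∈ X ∪ ((X ∖ D) ∖ X). Then either x ∈ X and x ∉ D; or x ∈ D ∩ X. In each case x ∈ X ∪ ((X ∖ D) ∩ X), so X ∪ ((X ∖ D) ∖ X) ⊆ X ∪ ((X ∖ D) ∩ X).

Both inclusions hold; the sets are equal.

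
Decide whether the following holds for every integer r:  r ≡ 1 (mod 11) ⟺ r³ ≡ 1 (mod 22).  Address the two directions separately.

(⇐) The residues r modulo 22 with r³ ≡ 1 (mod 22) are exactly {1}, and each is ≡ 1 (mod 11).

(⇒) This fails: take r = 12. Then 12 ≡ 1 (mod 11), but 12³ = 1728 ≡ 12 (mod 22), not 1.

Not equivalent: only (⇐) holds.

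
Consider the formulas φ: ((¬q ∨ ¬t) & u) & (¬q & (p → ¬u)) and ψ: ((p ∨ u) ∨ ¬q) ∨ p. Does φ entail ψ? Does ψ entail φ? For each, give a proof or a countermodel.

Not equivalent: only (⇒) holds.

Forward direction. Assume the antecedent. If u is true, ((p ∨ u) ∨ ¬q) ∨ p reduces to true regardless of the other variables. If u is false, the antecedent cannot hold. Either way ((p ∨ u) ∨ ¬q) ∨ p holds.

Converse. This fails. Under u = F, q = F, t = F, p = F, the left side is false but the right side is true.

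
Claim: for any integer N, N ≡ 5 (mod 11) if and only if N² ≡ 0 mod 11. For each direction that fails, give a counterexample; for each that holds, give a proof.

(⇒) fails and (⇐) fails.

(⟹) This fails: take N = 5. Then 5 ≡ 5 (mod 11), but 5² = 25 ≡ 3 (mod 11), not 0.

(⟸) This fails: take N = 0. Then 0² = 0 ≡ 0 (mod 11), yet 0 ≡ 0 (mod 11), not 5.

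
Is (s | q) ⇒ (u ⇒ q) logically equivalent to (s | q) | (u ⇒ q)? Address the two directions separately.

Both directions fail.

(⇒) This fails. Under q = F, u = T, s = F, the left side is true but the right side is false.

(⇐) This fails. Under q = F, u = T, s = T, the left side is false but the right side is true.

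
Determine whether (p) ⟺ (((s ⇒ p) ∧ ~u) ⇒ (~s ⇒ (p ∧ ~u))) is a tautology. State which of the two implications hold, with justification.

[⇒] Assume the antecedent. If s is true, the consequent reduces to true regardless of the other variables. If s is false, the antecedent forces (s = F, u = F, p = T) or (s = F, u = T, p = T), and the consequent holds there. Either way the consequent holds.

[⇐] This fails. Under s = T, u = F, p = F, the left side is false but the right side is true.

Only the forward implication holds.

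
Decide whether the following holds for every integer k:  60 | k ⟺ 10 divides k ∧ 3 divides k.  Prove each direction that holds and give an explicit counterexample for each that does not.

(→) If 60 ∣ k, write k = 60q. Since 60 = 6·10, k = 10·(6q), so 10 ∣ k; and since 60 = 20·3, k = 3·(20q), so 3 ∣ k.

(←) This fails: take k = 30. Both 10 ∣ 30 and 3 ∣ 30, yet 30 is not a multiple of 60 (since 30 = 0·60 + 30), so 60 ∤ 30.

Not equivalent: only (⇒) holds.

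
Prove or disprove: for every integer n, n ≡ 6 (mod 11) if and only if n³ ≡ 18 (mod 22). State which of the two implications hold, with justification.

(⇒) This fails: take n = 17. Then 17 ≡ 6 (mod 11), but 17³ = 4913 ≡ 7 (mod 22), not 18.

(⇐) Conversely, the residues r modulo 22 with r³ ≡ 18 (mod 22) are exactly {6}, and each is ≡ 6 (mod 11).

(⇒) fails; (⇐) holds.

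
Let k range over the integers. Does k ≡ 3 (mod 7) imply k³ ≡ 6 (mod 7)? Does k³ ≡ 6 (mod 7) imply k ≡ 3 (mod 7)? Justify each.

Only the forward implication holds.

(⟹) Suppose k ≡ 3 (mod 7). Write k = 7j + 3. Then (7j + 3)³ = 343j³ + 441j² + 189j + 27 = 7(49j³ + 63j² + 27j + 3) + 6, so k³ ≡ 6 (mod 7).

(⟸) This fails: take k = 5. Then 5³ = 125 ≡ 6 (mod 7), yet 5 ≡ 5 (mod 7), not 3.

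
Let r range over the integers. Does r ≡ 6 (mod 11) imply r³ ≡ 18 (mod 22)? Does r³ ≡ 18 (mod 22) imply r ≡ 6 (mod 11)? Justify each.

The forward direction fails; the converse holds.

Converse. The residues r modulo 22 with r³ ≡ 18 (mod 22) are exactly {6}, and each is ≡ 6 (mod 11).

Forward direction. This fails: take r = 17. Then 17 ≡ 6 (mod 11), but 17³ = 4913 ≡ 7 (mod 22), not 18.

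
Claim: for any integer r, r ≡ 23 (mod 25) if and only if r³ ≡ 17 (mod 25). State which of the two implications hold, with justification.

Equivalent; both directions hold.

(⇒) Suppose r ≡ 23 (mod 25). Write r = 25j + 23. Then (25j + 23)³ = 15625j³ + 43125j² + 39675j + 12167 = 25(625j³ + 1725j² + 1587j + 486) + 17, so r³ ≡ 17 (mod 25).

(⇐) Conversely, suppose r³ ≡ 17 (mod 25). The only residue r in {0, …, 24} with r³ ≡ 17 (mod 25) is r = 23, so r ≡ 23 (mod 25).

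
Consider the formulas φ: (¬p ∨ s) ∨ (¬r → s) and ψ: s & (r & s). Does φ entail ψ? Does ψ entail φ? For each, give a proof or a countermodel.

Only the reverse direction holds.

(⇒) This fails. Under s = F, r = F, p = F, the left side is true but the right side is false.

(⇐) Assume the antecedent. If s is true, (¬p ∨ s) ∨ (¬r → s) reduces to true regardless of the other variables. If s is false, the antecedent cannot hold. Either way (¬p ∨ s) ∨ (¬r → s) holds.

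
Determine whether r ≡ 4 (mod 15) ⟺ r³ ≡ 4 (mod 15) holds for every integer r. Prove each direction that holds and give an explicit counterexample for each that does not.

(⇒) Suppose r ≡ 4 (mod 15). Write r = 15j + 4. Then (15j + 4)³ = 3375j³ + 2700j² + 720j + 64 = 15(225j³ + 180j² + 48j + 4) + 4, so r³ ≡ 4 (mod 15).

(⇐) Conversely, suppose r³ ≡ 4 (mod 15). The only residue r in {0, …, 14} with r³ ≡ 4 (mod 15) is r = 4, so r ≡ 4 (mod 15).

Both directions hold.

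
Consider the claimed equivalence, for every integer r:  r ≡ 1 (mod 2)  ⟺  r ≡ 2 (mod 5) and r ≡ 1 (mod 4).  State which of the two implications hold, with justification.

Only the reverse direction holds.

(⇐) If r ≡ 2 (mod 5) and r ≡ 1 (mod 4), then by the Chinese remainder theorem r ≡ 17 (mod 20). Since 17 ≡ 1 (mod 2) and 2 ∣ 20, we get r ≡ 1 (mod 2).

(⇒) This fails: r = 1 gives 1 ≡ 1 (mod 2) but 1 ≡ 1 (mod 5), so the conjunction on the right does not hold.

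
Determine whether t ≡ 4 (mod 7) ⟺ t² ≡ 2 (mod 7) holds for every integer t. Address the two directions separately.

Only the forward implication holds.

[⇒] Suppose t ≡ 4 (mod 7). Write t = 7j + 4. Then (7j + 4)² = 49j² + 56j + 16 = 7(7j² + 8j + 2) + 2, so t² ≡ 2 (mod 7).

[⇐] This fails: take t = 3. Then 3² = 9 ≡ 2 (mod 7), yet 3 ≡ 3 (mod 7), not 4.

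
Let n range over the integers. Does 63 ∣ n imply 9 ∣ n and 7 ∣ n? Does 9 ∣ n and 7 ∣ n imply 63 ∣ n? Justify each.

Both directions hold; the statement is true.

(⇒) If 63 ∣ n, write n = 63q. Since 63 = 7·9, n = 9·(7q), so 9 ∣ n; and since 63 = 9·7, n = 7·(9q), so 7 ∣ n.

(⇐) Suppose 9 ∣ n and 7 ∣ n. Any common multiple of 9 and 7 is a multiple of their lcm; here gcd(9, 7) = 1, so lcm(9, 7) = 9·7 = 63, so 63 ∣ n.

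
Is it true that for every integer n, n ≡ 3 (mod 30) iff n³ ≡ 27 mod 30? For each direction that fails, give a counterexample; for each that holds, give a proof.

[⇐] Suppose n³ ≡ 27 (mod 30). The only residue r in {0, …, 29} with r³ ≡ 27 (mod 30) is r = 3, so n ≡ 3 (mod 30).

[⇒] Suppose n ≡ 3 (mod 30). Write n = 30j + 3. Then (30j + 3)³ = 27000j³ + 8100j² + 810j + 27 = 30(900j³ + 270j² + 27j) + 27, so n³ ≡ 27 (mod 30).

Both directions hold.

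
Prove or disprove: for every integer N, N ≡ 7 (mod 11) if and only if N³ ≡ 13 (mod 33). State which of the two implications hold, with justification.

Only the converse holds.

(→) This fails: take N = 18. Then 18 ≡ 7 (mod 11), but 18³ = 5832 ≡ 24 (mod 33), not 13.

(←) Conversely, the residues r modulo 33 with r³ ≡ 13 (mod 33) are exactly {7}, and each is ≡ 7 (mod 11).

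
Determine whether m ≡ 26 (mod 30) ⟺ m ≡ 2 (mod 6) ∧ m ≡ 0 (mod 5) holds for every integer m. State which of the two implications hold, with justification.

Forward direction. This fails: m = 26 gives 26 ≡ 26 (mod 30) but 26 ≡ 1 (mod 5), so the conjunction on the right does not hold.

Converse. This fails: m = 20 satisfies both congruences on the right (20 ≡ 2 mod 6 and 20 ≡ 0 mod 5) yet 20 ≡ 20 (mod 30), not 26.

Neither direction holds.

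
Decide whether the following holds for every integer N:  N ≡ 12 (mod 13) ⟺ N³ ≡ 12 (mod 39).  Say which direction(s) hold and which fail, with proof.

Forward direction. This fails: take N = 25. Then 25 ≡ 12 (mod 13), but 25³ = 15625 ≡ 25 (mod 39), not 12.

Converse. This fails: take N = 30. Then 30³ = 27000 ≡ 12 (mod 39), yet 30 ≡ 4 (mod 13), not 12.

Neither implication holds.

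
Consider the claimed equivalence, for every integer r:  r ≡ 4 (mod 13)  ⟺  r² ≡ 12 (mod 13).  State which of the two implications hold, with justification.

Neither implication holds.

[⇒] This fails: take r = 4. Then 4 ≡ 4 (mod 13), but 4² = 16 ≡ 3 (mod 13), not 12.

[⇐] This fails: take r = 5. Then 5² = 25 ≡ 12 (mod 13), yet 5 ≡ 5 (mod 13), not 4.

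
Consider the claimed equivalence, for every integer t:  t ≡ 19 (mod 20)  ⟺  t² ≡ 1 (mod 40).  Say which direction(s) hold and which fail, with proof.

(←) This fails: take t = 1. Then 1² = 1 ≡ 1 (mod 40), yet 1 ≡ 1 (mod 20), not 19.

(→) Suppose t ≡ 19 (mod 20). Working modulo 40, t ∈ {19, 39}; for each such r, r² ≡ 1 (mod 40).

The forward direction holds; the converse fails.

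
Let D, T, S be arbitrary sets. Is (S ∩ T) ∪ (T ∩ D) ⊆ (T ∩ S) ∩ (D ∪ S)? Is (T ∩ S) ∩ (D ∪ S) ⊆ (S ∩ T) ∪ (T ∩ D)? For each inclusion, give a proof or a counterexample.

(⟹) This inclusion fails. Take D = {1}, T = {1}, S = ∅; then 1 ∈ (S ∩ T) ∪ (T ∩ D) but 1 ∉ (T ∩ S) ∩ (D ∪ S).

(⟸) Let x ∈ (T ∩ S) ∩ (D ∪ S). Then either x ∈ T ∩ S and x ∉ D; or x ∈ D ∩ T ∩ S. In each case x ∈ (S ∩ T) ∪ (T ∩ D), so (T ∩ S) ∩ (D ∪ S) ⊆ (S ∩ T) ∪ (T ∩ D).

Only the reverse inclusion holds.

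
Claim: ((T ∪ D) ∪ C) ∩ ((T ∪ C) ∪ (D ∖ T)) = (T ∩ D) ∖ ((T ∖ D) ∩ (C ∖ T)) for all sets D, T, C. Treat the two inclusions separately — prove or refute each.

(⟸) Let x ∈ (T ∩ D) ∖ ((T ∖ D) ∩ (C ∖ T)). Then either x ∈ D ∩ T and x ∉ C; or x ∈ D ∩ T ∩ C. In each case x ∈ ((T ∪ D) ∪ C) ∩ ((T ∪ C) ∪ (D ∖ T)), so (T ∩ D) ∖ ((T ∖ D) ∩ (C ∖ T)) ⊆ ((T ∪ D) ∪ C) ∩ ((T ∪ C) ∪ (D ∖ T)).

(⟹) This inclusion fails. Take D = {1}, T = ∅, C = ∅; then 1 ∈ ((T ∪ D) ∪ C) ∩ ((T ∪ C) ∪ (D ∖ T)) but 1 ∉ (T ∩ D) ∖ ((T ∖ D) ∩ (C ∖ T)).

Only the reverse inclusion holds.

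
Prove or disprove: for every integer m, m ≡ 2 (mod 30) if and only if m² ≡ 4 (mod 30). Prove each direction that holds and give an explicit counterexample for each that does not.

[⇒] Suppose m ≡ 2 (mod 30). Write m = 30j + 2. Then (30j + 2)² = 900j² + 120j + 4 = 30(30j² + 4j) + 4, so m² ≡ 4 (mod 30).

[⇐] This fails: take m = 8. Then 8² = 64 ≡ 4 (mod 30), yet 8 ≡ 8 (mod 30), not 2.

The forward direction holds; the converse fails.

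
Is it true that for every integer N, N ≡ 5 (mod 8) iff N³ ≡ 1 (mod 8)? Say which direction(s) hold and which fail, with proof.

Neither direction holds.

Forward direction. This fails: take N = 5. Then 5 ≡ 5 (mod 8), but 5³ = 125 ≡ 5 (mod 8), not 1.

Converse. This fails: take N = 1. Then 1³ = 1 ≡ 1 (mod 8), yet 1 ≡ 1 (mod 8), not 5.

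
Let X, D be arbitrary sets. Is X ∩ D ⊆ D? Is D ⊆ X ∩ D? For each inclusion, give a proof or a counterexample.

Only the forward inclusion holds.

Forward inclusion. Let x ∈ X ∩ D. Then x ∈ X ∩ D, from which x ∈ D.

Reverse inclusion. This inclusion fails. Take X = ∅, D = {1}; then 1 ∈ D but 1 ∉ X ∩ D.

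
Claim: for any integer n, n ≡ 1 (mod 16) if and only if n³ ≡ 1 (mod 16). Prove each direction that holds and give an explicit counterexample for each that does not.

Both directions hold; the statement is true.

(→) Suppose n ≡ 1 (mod 16). Write n = 16j + 1. Then (16j + 1)³ = 4096j³ + 768j² + 48j + 1 = 16(256j³ + 48j² + 3j) + 1, so n³ ≡ 1 (mod 16).

(←) Conversely, suppose n³ ≡ 1 (mod 16). The only residue r in {0, …, 15} with r³ ≡ 1 (mod 16) is r = 1, so n ≡ 1 (mod 16).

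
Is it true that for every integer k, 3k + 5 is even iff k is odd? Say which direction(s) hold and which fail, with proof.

(⟹) Suppose 3k + 5 is even. Since 3 is odd, 3k and k have the same parity, so 3k + 5 ≡ k + 5 (mod 2). As 5 is odd, 3k + 5 is even exactly when k is odd. Thus k is odd.

(⟸) Conversely, suppose k is odd; write k = 2j + 1. Then 3k + 5 = 3·(2j + 1) + 5 = 2·3j + 8, which is even.

The biconditional holds.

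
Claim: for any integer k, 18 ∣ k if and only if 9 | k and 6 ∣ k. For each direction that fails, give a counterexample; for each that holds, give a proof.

The biconditional holds.

(⟹) If 18 ∣ k, write k = 18q. Since 18 = 2·9, k = 9·(2q), so 9 ∣ k; and since 18 = 3·6, k = 6·(3q), so 6 ∣ k.

(⟸) Suppose 9 ∣ k and 6 ∣ k. Any common multiple of 9 and 6 is a multiple of their lcm; here lcm(9, 6) = 9·6/gcd(9, 6) = 54/3 = 18, so 18 ∣ k.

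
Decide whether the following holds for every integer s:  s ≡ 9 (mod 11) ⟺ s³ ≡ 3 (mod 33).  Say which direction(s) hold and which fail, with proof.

Only the reverse direction holds.

(⇒) This fails: take s = 20. Then 20 ≡ 9 (mod 11), but 20³ = 8000 ≡ 14 (mod 33), not 3.

(⇐) Conversely, the residues r modulo 33 with r³ ≡ 3 (mod 33) are exactly {9}, and each is ≡ 9 (mod 11).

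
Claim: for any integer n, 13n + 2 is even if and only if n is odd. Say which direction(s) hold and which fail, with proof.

(⇒) This fails: n = 4 gives 13n + 2 = 54, which is even, but 4 is even, not odd.

(⇐) This also fails: n = 3 is odd, but 13n + 2 = 41 is odd, not even.

Neither direction holds.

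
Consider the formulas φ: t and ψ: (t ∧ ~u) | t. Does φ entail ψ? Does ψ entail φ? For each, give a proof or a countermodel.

Both directions hold; the statement is true.

[⇒] Assume the antecedent. If u is true, the antecedent forces (u = T, t = T), and (t ∧ ~u) | t holds there. If u is false, the antecedent forces (u = F, t = T), and (t ∧ ~u) | t holds there. Either way (t ∧ ~u) | t holds.

[⇐] Assume the antecedent. If u is true, the antecedent forces (u = T, t = T), and t holds there. If u is false, the antecedent forces (u = F, t = T), and t holds there. Either way t holds.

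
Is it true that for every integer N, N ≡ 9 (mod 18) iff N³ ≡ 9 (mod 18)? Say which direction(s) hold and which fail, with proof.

[⇐] This fails: take N = 3. Then 3³ = 27 ≡ 9 (mod 18), yet 3 ≡ 3 (mod 18), not 9.

[⇒] Suppose N ≡ 9 (mod 18). Write N = 18j + 9. Then (18j + 9)³ = 5832j³ + 8748j² + 4374j + 729 = 18(324j³ + 486j² + 243j + 40) + 9, so N³ ≡ 9 (mod 18).

(⇒) holds; (⇐) fails.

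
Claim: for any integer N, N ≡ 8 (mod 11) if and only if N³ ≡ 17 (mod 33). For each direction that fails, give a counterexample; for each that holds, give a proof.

Only the converse holds.

(⟹) This fails: take N = 19. Then 19 ≡ 8 (mod 11), but 19³ = 6859 ≡ 28 (mod 33), not 17.

(⟸) Conversely, the residues r modulo 33 with r³ ≡ 17 (mod 33) are exactly {8}, and each is ≡ 8 (mod 11).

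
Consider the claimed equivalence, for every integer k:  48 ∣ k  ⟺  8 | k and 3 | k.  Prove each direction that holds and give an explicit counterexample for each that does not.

Not equivalent: only (⇒) holds.

[⇒] If 48 ∣ k, write k = 48q. Since 48 = 6·8, k = 8·(6q), so 8 ∣ k; and since 48 = 16·3, k = 3·(16q), so 3 ∣ k.

[⇐] This fails: take k = 24. Both 8 ∣ 24 and 3 ∣ 24, yet 24 is not a multiple of 48 (since 24 = 0·48 + 24), so 48 ∤ 24.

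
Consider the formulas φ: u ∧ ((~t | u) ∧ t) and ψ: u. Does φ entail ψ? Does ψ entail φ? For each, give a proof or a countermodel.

(⇒) holds; (⇐) fails.

[⇒] Assume the antecedent. If t is true, the antecedent forces (t = T, u = T), and u holds there. If t is false, the antecedent cannot hold. Either way u holds.

[⇐] This fails. Under t = F, u = T, the left side is false but the right side is true.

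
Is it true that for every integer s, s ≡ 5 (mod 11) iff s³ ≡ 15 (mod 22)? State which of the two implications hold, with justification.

Only the reverse direction holds.

(→) This fails: take s = 16. Then 16 ≡ 5 (mod 11), but 16³ = 4096 ≡ 4 (mod 22), not 15.

(←) Conversely, the residues r modulo 22 with r³ ≡ 15 (mod 22) are exactly {5}, and each is ≡ 5 (mod 11).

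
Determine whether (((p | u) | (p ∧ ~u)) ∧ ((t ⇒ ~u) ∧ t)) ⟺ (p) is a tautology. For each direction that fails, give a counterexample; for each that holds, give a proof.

Only the forward implication holds.

(⇒) Assume the antecedent. If u is true, the antecedent cannot hold. If u is false, the antecedent forces (u = F, t = T, p = T), and p holds there. Either way p holds.

(⇐) This fails. Under u = F, t = F, p = T, the left side is false but the right side is true.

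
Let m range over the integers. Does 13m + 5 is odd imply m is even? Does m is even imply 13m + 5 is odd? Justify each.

Forward direction. Suppose 13m + 5 is odd. Since 13 is odd, 13m and m have the same parity, so 13m + 5 ≡ m + 5 (mod 2). As 5 is odd, 13m + 5 is odd exactly when m is even. Thus m is even.

Converse. Suppose m is even; write m = 2j. Then 13m + 5 = 13·(2j) + 5 = 2·13j + 5, which is odd.

Both directions hold; the statement is true.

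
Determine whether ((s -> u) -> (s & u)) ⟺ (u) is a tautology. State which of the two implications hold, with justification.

(⇒) fails and (⇐) fails.

(⇒) This fails. Under u = F, s = T, the left side is true but the right side is false.

(⇐) This fails. Under u = T, s = F, the left side is false but the right side is true.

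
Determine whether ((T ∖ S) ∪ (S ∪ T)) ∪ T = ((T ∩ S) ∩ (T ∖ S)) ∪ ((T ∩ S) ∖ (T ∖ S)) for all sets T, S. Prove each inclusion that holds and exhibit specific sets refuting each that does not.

(⊇) Let x ∈ ((T ∩ S) ∩ (T ∖ S)) ∪ ((T ∩ S) ∖ (T ∖ S)). Then x ∈ T ∩ S, from which x ∈ ((T ∖ S) ∪ (S ∪ T)) ∪ T.

(⊆) This inclusion fails. Take T = {1}, S = ∅; then 1 ∈ ((T ∖ S) ∪ (S ∪ T)) ∪ T but 1 ∉ ((T ∩ S) ∩ (T ∖ S)) ∪ ((T ∩ S) ∖ (T ∖ S)).

Only the reverse inclusion holds.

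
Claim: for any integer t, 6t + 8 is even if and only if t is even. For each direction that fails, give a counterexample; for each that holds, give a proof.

[⇒] This fails: take t = 3. Then 6t + 8 = 26, which is even, yet t = 3 is odd, not even.

[⇐] Suppose t is even. Since 6 is even, 6t is even for every t, so 6t + 8 has the same parity as 8, which is even. Hence 6t + 8 is even.

Only the reverse direction holds.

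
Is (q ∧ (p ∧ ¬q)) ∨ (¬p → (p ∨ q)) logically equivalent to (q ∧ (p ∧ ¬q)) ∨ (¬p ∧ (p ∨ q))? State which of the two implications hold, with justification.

(→) This fails. Under p = T, q = F, the left side is true but the right side is false.

(←) Assume the antecedent. If p is true, the antecedent cannot hold. If p is false, the antecedent forces (p = F, q = T), and the consequent holds there. Either way the consequent holds.

The forward direction fails; the converse holds.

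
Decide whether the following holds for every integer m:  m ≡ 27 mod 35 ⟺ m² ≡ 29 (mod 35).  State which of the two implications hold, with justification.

(←) This fails: take m = 8. Then 8² = 64 ≡ 29 (mod 35), yet 8 ≡ 8 (mod 35), not 27.

(→) Suppose m ≡ 27 mod 35. Write m = 35j + 27. Then (35j + 27)² = 1225j² + 1890j + 729 = 35(35j² + 54j + 20) + 29, so m² ≡ 29 (mod 35).

The forward direction holds; the converse fails.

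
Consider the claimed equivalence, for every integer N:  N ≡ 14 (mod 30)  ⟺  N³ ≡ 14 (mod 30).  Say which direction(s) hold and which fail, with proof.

Both directions hold.

[⇒] Suppose N ≡ 14 (mod 30). Write N = 30j + 14. Then (30j + 14)³ = 27000j³ + 37800j² + 17640j + 2744 = 30(900j³ + 1260j² + 588j + 91) + 14, so N³ ≡ 14 (mod 30).

[⇐] Conversely, suppose N³ ≡ 14 (mod 30). The only residue r in {0, …, 29} with r³ ≡ 14 (mod 30) is r = 14, so N ≡ 14 (mod 30).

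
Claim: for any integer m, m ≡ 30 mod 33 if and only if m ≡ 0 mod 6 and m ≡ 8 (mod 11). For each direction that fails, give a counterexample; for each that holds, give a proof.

Only the reverse direction holds.

(⇐) If m ≡ 0 (mod 6) and m ≡ 8 (mod 11), then by the Chinese remainder theorem m ≡ 30 (mod 66). Since 30 ≡ 30 (mod 33) and 33 ∣ 66, we get m ≡ 30 (mod 33).

(⇒) This fails: m = 63 gives 63 ≡ 30 (mod 33) but 63 ≡ 3 (mod 6), so the conjunction on the right does not hold.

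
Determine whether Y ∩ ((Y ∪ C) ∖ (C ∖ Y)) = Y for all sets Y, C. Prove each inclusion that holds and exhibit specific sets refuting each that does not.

The two sets are equal.

Forward inclusion. Let x ∈ Y ∩ ((Y ∪ C) ∖ (C ∖ Y)). Then either x ∈ Y and x ∉ C; or x ∈ Y ∩ C. In each case x ∈ Y, so Y ∩ ((Y ∪ C) ∖ (C ∖ Y)) ⊆ Y.

Reverse inclusion. Let x ∈ Y. Then either x ∈ Y and x ∉ C; or x ∈ Y ∩ C. In each case x ∈ Y ∩ ((Y ∪ C) ∖ (C ∖ Y)), so Y ⊆ Y ∩ ((Y ∪ C) ∖ (C ∖ Y)).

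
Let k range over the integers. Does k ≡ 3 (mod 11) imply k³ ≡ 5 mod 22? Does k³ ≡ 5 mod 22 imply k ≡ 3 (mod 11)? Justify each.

Not equivalent: only (⇐) holds.

Forward direction. This fails: take k = 14. Then 14 ≡ 3 (mod 11), but 14³ = 2744 ≡ 16 (mod 22), not 5.

Converse. The residues r modulo 22 with r³ ≡ 5 (mod 22) are exactly {3}, and each is ≡ 3 (mod 11).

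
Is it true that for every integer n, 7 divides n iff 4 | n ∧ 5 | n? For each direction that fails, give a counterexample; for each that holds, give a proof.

(⇒) This fails: take n = 7. Certainly 7 ∣ 7, but 4 ∤ 7.

(⇐) This fails: take n = 20. Both 4 ∣ 20 and 5 ∣ 20, yet 20 is not a multiple of 7 (since 20 = 2·7 + 6), so 7 ∤ 20.

(⇒) fails and (⇐) fails.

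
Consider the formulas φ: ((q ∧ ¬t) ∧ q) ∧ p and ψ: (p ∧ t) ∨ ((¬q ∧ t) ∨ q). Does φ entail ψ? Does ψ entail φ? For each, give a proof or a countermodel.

Only the forward direction holds.

(⇒) Assume the antecedent. If q is true, (p ∧ t) ∨ ((¬q ∧ t) ∨ q) reduces to true regardless of the other variables. If q is false, the antecedent cannot hold. Either way (p ∧ t) ∨ ((¬q ∧ t) ∨ q) holds.

(⇐) This fails. Under q = T, p = F, t = F, the left side is false but the right side is true.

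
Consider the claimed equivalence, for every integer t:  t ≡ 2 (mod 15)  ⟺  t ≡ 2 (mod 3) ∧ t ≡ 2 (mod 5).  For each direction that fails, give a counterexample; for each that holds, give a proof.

Equivalent; both directions hold.

(→) Suppose t ≡ 2 (mod 15); write t = 15j + 2. Since 3 ∣ 15, reducing mod 3 gives t ≡ 2 (mod 3); since 5 ∣ 15, reducing mod 5 gives t ≡ 2 (mod 5).

(←) Conversely, if t ≡ 2 (mod 3) and t ≡ 2 (mod 5), then by the Chinese remainder theorem t ≡ 2 (mod 15). This is exactly t ≡ 2 (mod 15).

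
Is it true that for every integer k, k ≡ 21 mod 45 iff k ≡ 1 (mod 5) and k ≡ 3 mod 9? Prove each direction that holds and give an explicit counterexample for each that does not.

Forward direction. Suppose k ≡ 21 (mod 45); write k = 45j + 21. Since 5 ∣ 45, reducing mod 5 gives k ≡ 21 ≡ 1 (mod 5); since 9 ∣ 45, reducing mod 9 gives k ≡ 21 ≡ 3 (mod 9).

Converse. If k ≡ 1 (mod 5) and k ≡ 3 (mod 9), then by the Chinese remainder theorem k ≡ 21 (mod 45). This is exactly k ≡ 21 (mod 45).

Both directions hold; the statement is true.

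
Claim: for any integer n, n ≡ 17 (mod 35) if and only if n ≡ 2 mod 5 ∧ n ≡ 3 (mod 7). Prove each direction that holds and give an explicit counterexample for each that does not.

(⇒) Suppose n ≡ 17 (mod 35); write n = 35j + 17. Since 5 ∣ 35, reducing mod 5 gives n ≡ 17 ≡ 2 (mod 5); since 7 ∣ 35, reducing mod 7 gives n ≡ 17 ≡ 3 (mod 7).

(⇐) Conversely, if n ≡ 2 (mod 5) and n ≡ 3 (mod 7), then by the Chinese remainder theorem n ≡ 17 (mod 35). This is exactly n ≡ 17 (mod 35).

Both directions hold.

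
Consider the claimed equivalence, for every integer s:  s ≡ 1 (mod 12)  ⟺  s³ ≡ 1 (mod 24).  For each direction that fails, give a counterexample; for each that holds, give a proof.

[⇒] This fails: take s = 13. Then 13 ≡ 1 (mod 12), but 13³ = 2197 ≡ 13 (mod 24), not 1.

[⇐] Conversely, the residues r modulo 24 with r³ ≡ 1 (mod 24) are exactly {1}, and each is ≡ 1 (mod 12).

The forward direction fails; the converse holds.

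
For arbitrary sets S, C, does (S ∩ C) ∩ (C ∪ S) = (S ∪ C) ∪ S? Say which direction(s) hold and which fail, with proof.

Forward inclusion. Let x ∈ (S ∩ C) ∩ (C ∪ S). Then x ∈ S ∩ C, from which x ∈ (S ∪ C) ∪ S.

Reverse inclusion. This inclusion fails. Take S = {1}, C = ∅; then 1 ∈ (S ∪ C) ∪ S but 1 ∉ (S ∩ C) ∩ (C ∪ S).

(⊆) holds; (⊇) fails.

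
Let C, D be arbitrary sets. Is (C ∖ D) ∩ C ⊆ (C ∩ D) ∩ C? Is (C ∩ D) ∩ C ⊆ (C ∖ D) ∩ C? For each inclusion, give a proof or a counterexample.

Forward inclusion. This inclusion fails. Take C = {1}, D = ∅; then 1 ∈ (C ∖ D) ∩ C but 1 ∉ (C ∩ D) ∩ C.

Reverse inclusion. This inclusion fails. Take C = {1}, D = {1}; then 1 ∈ (C ∩ D) ∩ C but 1 ∉ (C ∖ D) ∩ C.

Neither inclusion holds.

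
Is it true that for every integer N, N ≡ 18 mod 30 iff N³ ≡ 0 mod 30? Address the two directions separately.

(→) This fails: take N = 18. Then 18 ≡ 18 (mod 30), but 18³ = 5832 ≡ 12 (mod 30), not 0.

(←) This fails: take N = 0. Then 0³ = 0 ≡ 0 (mod 30), yet 0 ≡ 0 (mod 30), not 18.

Neither direction holds.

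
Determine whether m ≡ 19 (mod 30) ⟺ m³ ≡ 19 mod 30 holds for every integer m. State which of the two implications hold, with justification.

(⟹) Suppose m ≡ 19 (mod 30). Write m = 30j + 19. Then (30j + 19)³ = 27000j³ + 51300j² + 32490j + 6859 = 30(900j³ + 1710j² + 1083j + 228) + 19, so m³ ≡ 19 (mod 30).

(⟸) Conversely, suppose m³ ≡ 19 (mod 30). The only residue r in {0, …, 29} with r³ ≡ 19 (mod 30) is r = 19, so m ≡ 19 (mod 30).

Both directions hold; the statement is true.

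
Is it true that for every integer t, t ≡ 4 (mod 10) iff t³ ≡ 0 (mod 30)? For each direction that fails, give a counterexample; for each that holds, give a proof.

[⇒] This fails: take t = 4. Then 4 ≡ 4 (mod 10), but 4³ = 64 ≡ 4 (mod 30), not 0.

[⇐] This fails: take t = 0. Then 0³ = 0 ≡ 0 (mod 30), yet 0 ≡ 0 (mod 10), not 4.

Neither direction holds.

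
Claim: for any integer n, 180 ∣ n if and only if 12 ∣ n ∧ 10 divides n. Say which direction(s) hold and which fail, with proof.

Only the forward direction holds.

(→) If 180 ∣ n, write n = 180q. Since 180 = 15·12, n = 12·(15q), so 12 ∣ n; and since 180 = 18·10, n = 10·(18q), so 10 ∣ n.

(←) This fails: take n = 60. Both 12 ∣ 60 and 10 ∣ 60, yet 60 is not a multiple of 180 (since 60 = 0·180 + 60), so 180 ∤ 60.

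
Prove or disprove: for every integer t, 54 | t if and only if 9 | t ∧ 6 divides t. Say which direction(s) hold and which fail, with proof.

Not equivalent: only (⇒) holds.

(→) If 54 ∣ t, write t = 54q. Since 54 = 6·9, t = 9·(6q), so 9 ∣ t; and since 54 = 9·6, t = 6·(9q), so 6 ∣ t.

(←) This fails: take t = 18. Both 9 ∣ 18 and 6 ∣ 18, yet 18 is not a multiple of 54 (since 18 = 0·54 + 18), so 54 ∤ 18.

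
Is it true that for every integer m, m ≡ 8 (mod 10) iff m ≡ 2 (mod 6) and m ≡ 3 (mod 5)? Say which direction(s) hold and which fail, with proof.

Forward direction. This fails: m = 18 gives 18 ≡ 8 (mod 10) but 18 ≡ 0 (mod 6), so the conjunction on the right does not hold.

Converse. If m ≡ 2 (mod 6) and m ≡ 3 (mod 5), then by the Chinese remainder theorem m ≡ 8 (mod 30). Since 8 ≡ 8 (mod 10) and 10 ∣ 30, we get m ≡ 8 (mod 10).

Not equivalent: only (⇐) holds.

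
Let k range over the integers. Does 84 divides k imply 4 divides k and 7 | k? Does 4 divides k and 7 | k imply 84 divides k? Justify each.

Forward direction. If 84 ∣ k, write k = 84q. Since 84 = 21·4, k = 4·(21q), so 4 ∣ k; and since 84 = 12·7, k = 7·(12q), so 7 ∣ k.

Converse. This fails: take k = 28. Both 4 ∣ 28 and 7 ∣ 28, yet 28 is not a multiple of 84 (since 28 = 0·84 + 28), so 84 ∤ 28.

The forward direction holds; the converse fails.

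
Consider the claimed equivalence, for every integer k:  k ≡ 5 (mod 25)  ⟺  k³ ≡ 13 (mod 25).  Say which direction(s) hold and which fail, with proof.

Neither implication holds.

(⟹) This fails: take k = 5. Then 5 ≡ 5 (mod 25), but 5³ = 125 ≡ 0 (mod 25), not 13.

(⟸) This fails: take k = 17. Then 17³ = 4913 ≡ 13 (mod 25), yet 17 ≡ 17 (mod 25), not 5.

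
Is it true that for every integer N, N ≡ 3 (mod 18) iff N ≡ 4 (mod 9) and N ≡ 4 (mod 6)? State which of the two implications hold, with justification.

(⇒) This fails: N = 3 gives 3 ≡ 3 (mod 18) but 3 ≡ 3 (mod 9), so the conjunction on the right does not hold.

(⇐) This fails: N = 4 satisfies both congruences on the right (4 ≡ 4 mod 9 and 4 ≡ 4 mod 6) yet 4 ≡ 4 (mod 18), not 3.

Neither implication holds.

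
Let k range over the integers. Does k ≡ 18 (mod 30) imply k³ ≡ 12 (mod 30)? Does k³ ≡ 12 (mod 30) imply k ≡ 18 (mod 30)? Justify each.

(⟸) Suppose k³ ≡ 12 (mod 30). The only residue r in {0, …, 29} with r³ ≡ 12 (mod 30) is r = 18, so k ≡ 18 (mod 30).

(⟹) Suppose k ≡ 18 (mod 30). Write k = 30j + 18. Then (30j + 18)³ = 27000j³ + 48600j² + 29160j + 5832 = 30(900j³ + 1620j² + 972j + 194) + 12, so k³ ≡ 12 (mod 30).

Both directions hold.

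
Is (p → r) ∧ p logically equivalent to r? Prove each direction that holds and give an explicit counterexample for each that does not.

(⇒) Assume the antecedent. If p is true, the antecedent forces (p = T, r = T), and r holds there. If p is false, the antecedent cannot hold. Either way r holds.

(⇐) This fails. Under p = F, r = T, the left side is false but the right side is true.

Only the forward direction holds.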